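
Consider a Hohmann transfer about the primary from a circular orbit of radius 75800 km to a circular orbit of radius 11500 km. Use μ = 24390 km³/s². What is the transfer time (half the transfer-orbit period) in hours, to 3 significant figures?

The Hohmann ellipse has a_t = (r₁ + r₂)/2 = 43650 km.
Transfer time t = π√(a_t³/μ) = π√((43650)³ / 24390) = 1.835×10^5 s.
Converting: 1.835×10^5 s ÷ 3600 s/hour = 51.0 hours.

t = 51.0 hours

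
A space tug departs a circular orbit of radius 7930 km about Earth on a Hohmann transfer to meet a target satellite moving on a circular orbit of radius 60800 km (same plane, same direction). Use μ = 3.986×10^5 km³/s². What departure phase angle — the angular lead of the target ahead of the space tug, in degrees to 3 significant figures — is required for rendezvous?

φ = 104°

Transfer-ellipse semi-major axis a_t = (r₁ + r₂)/2 = (7930 + 60800)/2 = 34365 km.
Transfer time t = π√(a_t³/μ) = 31700 s.
Target angular speed ω₂ = √(μ/r₂³) = 4.211×10^-5 rad/s.
Angle swept by the target during transfer: ω₂·t = 1.335 rad = 76.49°.
Arrival is 180° from departure on the ellipse, so φ = 180° − 76.49° = 104°.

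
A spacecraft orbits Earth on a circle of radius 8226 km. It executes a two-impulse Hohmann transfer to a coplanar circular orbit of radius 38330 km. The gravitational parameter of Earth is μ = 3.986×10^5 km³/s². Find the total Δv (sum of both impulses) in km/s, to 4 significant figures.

Δv = 3.279 km/s

The Hohmann ellipse has a_t = (r₁ + r₂)/2 = 23278 km.
Circular speed at r₁: v₁ = √(μ/r₁) = √(3.986×10^5/8226) = 6.961 km/s.
On the transfer ellipse at r₁, vis-viva gives v_p = √[μ(2/r₁ − 1/a_t)] = 8.932 km/s.
First burn Δv₁ = |v_p − v₁| = 1.971 km/s.
At r₂, v₂ = √(μ/r₂) = 3.225 km/s.
Transfer-orbit speed at r₂: v_a = √[μ(2/r₂ − 1/a_t)] = 1.917 km/s.
Second burn Δv₂ = |v₂ − v_a| = 1.308 km/s.
Total Δv = Δv₁ + Δv₂ = 3.279 km/s.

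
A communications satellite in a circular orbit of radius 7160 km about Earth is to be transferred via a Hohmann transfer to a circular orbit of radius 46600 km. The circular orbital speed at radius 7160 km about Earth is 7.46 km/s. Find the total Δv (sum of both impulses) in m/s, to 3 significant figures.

Δv = 3780 m/s

From the circular-orbit relation v² = μ/r at r = 7160 km: μ = v²r = (7.46)² × 7160 = 3.98465×10^5 km³/s².
The Hohmann ellipse has a_t = (r₁ + r₂)/2 = 26880 km.
Circular speed at r₁: v₁ = √(μ/r₁) = √(3.98465×10^5/7160) = 7.460 km/s.
On the transfer ellipse at r₁, v² = μ(2/r − 1/a) gives v_p = √[μ(2/r₁ − 1/a_t)] = 9.822 km/s.
First burn Δv₁ = |v_p − v₁| = 2.362 km/s.
At r₂, v₂ = √(μ/r₂) = 2.924 km/s.
Transfer-orbit speed at r₂: v_a = √[μ(2/r₂ − 1/a_t)] = 1.509 km/s.
Second burn Δv₂ = |v₂ − v_a| = 1.415 km/s.
Δv = Δv₁ + Δv₂ = 2.362 + 1.415 = 3.777 km/s.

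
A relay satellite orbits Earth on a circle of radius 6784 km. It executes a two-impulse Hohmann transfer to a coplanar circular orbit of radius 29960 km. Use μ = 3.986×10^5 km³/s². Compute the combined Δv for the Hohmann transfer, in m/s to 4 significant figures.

Δv = 3554 m/s

Semi-major axis of the transfer orbit: a_t = (6784 + 29960)/2 = 18372 km.
At r₁ the circular-orbit speed is v₁ = √(μ/r₁) = 7.6652 km/s.
On the transfer ellipse at r₁, v² = μ(2/r − 1/a) gives v_p = √[μ(2/r₁ − 1/a_t)] = 9.7886 km/s.
First burn Δv₁ = |v_p − v₁| = 2.123 km/s.
At r₂, v₂ = √(μ/r₂) = 3.6475 km/s.
Transfer-orbit speed at r₂: v_a = √[μ(2/r₂ − 1/a_t)] = 2.2165 km/s.
Second burn Δv₂ = |v₂ − v_a| = 1.431 km/s.
Total Δv = Δv₁ + Δv₂ = 3.554 km/s.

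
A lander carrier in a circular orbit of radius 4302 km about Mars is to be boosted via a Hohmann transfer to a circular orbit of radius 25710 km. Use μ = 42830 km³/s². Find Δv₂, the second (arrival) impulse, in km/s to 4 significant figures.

Transfer-ellipse semi-major axis a_t = (r₁ + r₂)/2 = (4302 + 25710)/2 = 15006 km.
Circular speed at r = 25710 km: v_c = √(μ/r) = 1.2907 km/s.
Vis-viva on the transfer ellipse at r = 25710 km gives v_t = √[μ(2/r − 1/a_t)] = 0.69108 km/s.
Δv₂ = |v_t − v_c| = |0.69108 − 1.2907| = 0.5996 km/s.

Δv₂ = 0.5996 km/s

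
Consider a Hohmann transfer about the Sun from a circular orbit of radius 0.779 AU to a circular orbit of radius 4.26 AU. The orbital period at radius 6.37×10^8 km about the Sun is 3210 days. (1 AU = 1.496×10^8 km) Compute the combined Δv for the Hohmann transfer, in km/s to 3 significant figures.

From Kepler's third law T² = 4π²r³/μ at r = 6.37×10^8 km, T = 3210 days = 3210 × 86400 s = 2.77344×10^8 s: μ = 4π²r³/T² = 1.32660×10^11 km³/s².
In km: r₁ = 0.779 × 1.496×10^8 = 1.165384×10^8 km; r₂ = 4.26 × 1.496×10^8 = 6.37296×10^8 km.
The Hohmann ellipse has a_t = (r₁ + r₂)/2 = 3.769172×10^8 km.
At r₁ the circular-orbit speed is v₁ = √(μ/r₁) = 33.7393 km/s.
Transfer-orbit speed at r₁ (vis-viva): v_p = √[μ(2/r₁ − 1/a_t)] = 43.8716 km/s.
First burn Δv₁ = |v_p − v₁| = 10.132 km/s.
Circular speed at r₂: v₂ = √(μ/r₂) = 14.4278 km/s.
Transfer-orbit speed at r₂: v_a = √[μ(2/r₂ − 1/a_t)] = 8.02253 km/s.
Second burn Δv₂ = |v₂ − v_a| = 6.4053 km/s.
Total Δv = Δv₁ + Δv₂ = 16.54 km/s.

Δv = 16.5 km/s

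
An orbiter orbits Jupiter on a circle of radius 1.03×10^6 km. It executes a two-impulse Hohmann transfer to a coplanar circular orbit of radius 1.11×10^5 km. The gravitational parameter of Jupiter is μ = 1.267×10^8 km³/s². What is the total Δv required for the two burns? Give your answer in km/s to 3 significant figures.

Semi-major axis of the transfer orbit: a_t = (1.030×10^6 + 1.110×10^5)/2 = 5.705×10^5 km.
Circular speed at r₁: v₁ = √(μ/r₁) = √(1.267×10^8/1.030×10^6) = 11.091 km/s.
On the transfer ellipse at r₁, vis-viva gives v_a = √[μ(2/r₁ − 1/a_t)] = 4.8922 km/s.
First burn Δv₁ = |v_a − v₁| = 6.199 km/s.
Circular speed at r₂: v₂ = √(μ/r₂) = 33.79 km/s.
Transfer-orbit speed at r₂: v_p = √[μ(2/r₂ − 1/a_t)] = 45.40 km/s.
Second burn Δv₂ = |v₂ − v_p| = 11.61 km/s.
Total Δv = Δv₁ + Δv₂ = 17.81 km/s.

Δv = 17.8 km/s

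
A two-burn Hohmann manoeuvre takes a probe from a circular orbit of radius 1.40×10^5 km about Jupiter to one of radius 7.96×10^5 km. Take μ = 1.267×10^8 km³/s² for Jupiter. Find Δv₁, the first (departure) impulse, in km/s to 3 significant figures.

Δv₁ = 9.15 km/s

Transfer-ellipse semi-major axis a_t = (r₁ + r₂)/2 = (1.400×10^5 + 7.960×10^5)/2 = 4.680×10^5 km.
On the circular orbit at r = 1.400×10^5 km, v_c = √(μ/r) = 30.08 km/s.
Vis-viva on the transfer ellipse at r = 1.400×10^5 km gives v_t = √[μ(2/r − 1/a_t)] = 39.23 km/s.
Δv₁ = |v_t − v_c| = |39.23 − 30.08| = 9.150 km/s.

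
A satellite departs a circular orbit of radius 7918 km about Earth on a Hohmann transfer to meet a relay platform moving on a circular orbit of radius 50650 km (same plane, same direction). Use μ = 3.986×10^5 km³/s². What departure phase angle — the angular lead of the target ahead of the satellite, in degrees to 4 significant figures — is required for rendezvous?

φ = 100.9°

Transfer-ellipse semi-major axis a_t = (r₁ + r₂)/2 = (7918 + 50650)/2 = 29284 km.
Transfer time t = π√(a_t³/μ) = 24940 s.
The target's mean motion on its circular orbit is ω₂ = √(μ/r₂³) = 5.539×10^-5 rad/s.
Angle swept by the target during transfer: ω₂·t = 1.381 rad = 79.13°.
Arrival is 180° from departure on the ellipse, so φ = 180° − 79.13° = 100.9°.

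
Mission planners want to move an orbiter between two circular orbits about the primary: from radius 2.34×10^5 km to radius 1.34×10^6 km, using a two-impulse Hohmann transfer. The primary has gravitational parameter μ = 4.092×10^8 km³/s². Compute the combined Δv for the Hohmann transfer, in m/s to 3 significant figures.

Δv = 20700 m/s

Semi-major axis of the transfer orbit: a_t = (2.340×10^5 + 1.340×10^6)/2 = 7.870×10^5 km.
Circular speed at r₁: v₁ = √(μ/r₁) = √(4.092×10^8/2.340×10^5) = 41.8177 km/s.
On the transfer ellipse at r₁, vis-viva gives v_p = √[μ(2/r₁ − 1/a_t)] = 54.5664 km/s.
First burn Δv₁ = |v_p − v₁| = 12.7487 km/s.
At r₂, v₂ = √(μ/r₂) = 17.47493 km/s.
Transfer-orbit speed at r₂: v_a = √[μ(2/r₂ − 1/a_t)] = 9.528751 km/s.
Second burn Δv₂ = |v₂ − v_a| = 7.94618 km/s.
Δv = Δv₁ + Δv₂ = 12.7487 + 7.94618 = 20.69 km/s.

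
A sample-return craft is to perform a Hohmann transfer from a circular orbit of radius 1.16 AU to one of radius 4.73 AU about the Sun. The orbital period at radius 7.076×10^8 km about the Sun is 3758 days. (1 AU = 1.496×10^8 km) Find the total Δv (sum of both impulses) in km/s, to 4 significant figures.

Δv = 12.49 km/s

From Kepler's third law T² = 4π²r³/μ at r = 7.076×10^8 km, T = 3758 days = 3758 × 86400 s = 3.246912×10^8 s: μ = 4π²r³/T² = 1.32673×10^11 km³/s².
In km: r₁ = 1.16 × 1.496×10^8 = 1.73536×10^8 km; r₂ = 4.73 × 1.496×10^8 = 7.07608×10^8 km.
The Hohmann ellipse has a_t = (r₁ + r₂)/2 = 4.40572×10^8 km.
Circular speed at r₁: v₁ = √(μ/r₁) = √(1.32673×10^11/1.73536×10^8) = 27.650 km/s.
On the transfer ellipse at r₁, v² = μ(2/r − 1/a) gives v_p = √[μ(2/r₁ − 1/a_t)] = 35.042 km/s.
First burn Δv₁ = |v_p − v₁| = 7.392 km/s.
At r₂, v₂ = √(μ/r₂) = 13.693 km/s.
Transfer-orbit speed at r₂: v_a = √[μ(2/r₂ − 1/a_t)] = 8.5937 km/s.
Second burn Δv₂ = |v₂ − v_a| = 5.099 km/s.
Total Δv = Δv₁ + Δv₂ = 12.49 km/s.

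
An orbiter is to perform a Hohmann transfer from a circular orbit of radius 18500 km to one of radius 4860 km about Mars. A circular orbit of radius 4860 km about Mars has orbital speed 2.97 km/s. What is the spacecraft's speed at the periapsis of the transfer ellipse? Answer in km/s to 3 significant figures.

From the circular-orbit relation v² = μ/r at r = 4860 km: μ = v²r = (2.97)² × 4860 = 42869.6 km³/s².
The Hohmann ellipse has a_t = (r₁ + r₂)/2 = 11680 km.
The periapsis of the transfer ellipse is at r = 4860 km.
From the vis-viva equation, v = √[μ(2/r − 1/a_t)] = 3.738 km/s.

v = 3.74 km/s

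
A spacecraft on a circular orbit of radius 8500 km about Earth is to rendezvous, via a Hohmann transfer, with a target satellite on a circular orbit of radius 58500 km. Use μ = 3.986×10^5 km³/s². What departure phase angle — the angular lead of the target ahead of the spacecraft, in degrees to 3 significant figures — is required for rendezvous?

Semi-major axis of the transfer orbit: a_t = (8500 + 58500)/2 = 33500 km.
Transfer time t = π√(a_t³/μ) = 30510 s.
Target angular speed ω₂ = √(μ/r₂³) = 4.462×10^-5 rad/s.
Angle swept by the target during transfer: ω₂·t = 1.3614 rad = 78.00°.
The spacecraft traverses 180° on the transfer ellipse, so the target must lead by 180° − 78.00° = 102°.

φ = 102°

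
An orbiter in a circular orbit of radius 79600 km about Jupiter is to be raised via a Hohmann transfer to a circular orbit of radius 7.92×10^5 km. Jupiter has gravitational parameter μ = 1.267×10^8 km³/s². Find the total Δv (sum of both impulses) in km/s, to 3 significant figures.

Δv = 21.1 km/s

Transfer-ellipse semi-major axis a_t = (r₁ + r₂)/2 = (79600 + 7.920×10^5)/2 = 4.358×10^5 km.
At r₁ the circular-orbit speed is v₁ = √(μ/r₁) = 39.896 km/s.
On the transfer ellipse at r₁, v² = μ(2/r − 1/a) gives v_p = √[μ(2/r₁ − 1/a_t)] = 53.784 km/s.
First burn Δv₁ = |v_p − v₁| = 13.89 km/s.
Circular speed at r₂: v₂ = √(μ/r₂) = 12.6481 km/s.
Transfer-orbit speed at r₂: v_a = √[μ(2/r₂ − 1/a_t)] = 5.40553 km/s.
Second burn Δv₂ = |v₂ − v_a| = 7.243 km/s.
Total Δv = Δv₁ + Δv₂ = 21.13 km/s.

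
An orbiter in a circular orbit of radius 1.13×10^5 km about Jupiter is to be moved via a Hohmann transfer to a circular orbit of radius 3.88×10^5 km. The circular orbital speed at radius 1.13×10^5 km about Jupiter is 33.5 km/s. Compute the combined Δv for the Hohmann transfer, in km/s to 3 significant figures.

Δv = 14.1 km/s

From the circular-orbit relation v² = μ/r at r = 1.13×10^5 km: μ = v²r = (33.5)² × 1.13×10^5 = 1.26814×10^8 km³/s².
Semi-major axis of the transfer orbit: a_t = (1.130×10^5 + 3.880×10^5)/2 = 2.505×10^5 km.
Circular speed at r₁: v₁ = √(μ/r₁) = √(1.26814×10^8/1.130×10^5) = 33.500 km/s.
Transfer-orbit speed at r₁ (vis-viva equation): v_p = √[μ(2/r₁ − 1/a_t)] = 41.692 km/s.
First burn Δv₁ = |v_p − v₁| = 8.192 km/s.
Circular speed at r₂: v₂ = √(μ/r₂) = 18.0787 km/s.
Transfer-orbit speed at r₂: v_a = √[μ(2/r₂ − 1/a_t)] = 12.1424 km/s.
Second burn Δv₂ = |v₂ − v_a| = 5.936 km/s.
Δv = Δv₁ + Δv₂ = 8.192 + 5.936 = 14.13 km/s.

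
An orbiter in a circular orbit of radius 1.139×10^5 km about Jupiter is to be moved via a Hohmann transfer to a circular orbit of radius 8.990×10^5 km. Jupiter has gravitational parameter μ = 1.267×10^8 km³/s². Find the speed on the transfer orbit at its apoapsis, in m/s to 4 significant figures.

The Hohmann ellipse has a_t = (r₁ + r₂)/2 = 5.0645×10^5 km.
At apoapsis, r = 8.990×10^5 km.
From the vis-viva equation, v = √[μ(2/r − 1/a_t)] = 5.630 km/s.

v = 5630 m/s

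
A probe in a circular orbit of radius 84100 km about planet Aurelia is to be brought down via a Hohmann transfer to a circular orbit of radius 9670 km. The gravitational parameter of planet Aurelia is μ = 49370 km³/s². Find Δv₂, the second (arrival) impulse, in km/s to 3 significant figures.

Transfer-ellipse semi-major axis a_t = (r₁ + r₂)/2 = (84100 + 9670)/2 = 46885 km.
On the circular orbit at r = 9670 km, v_c = √(μ/r) = 2.2595 km/s.
Transfer-orbit speed at the same r (vis-viva, a = a_t): v_t = √[μ(2/r − 1/a_t)] = 3.0262 km/s.
Δv₂ = |v_t − v_c| = |3.0262 − 2.2595| = 0.7667 km/s.

Δv₂ = 0.767 km/s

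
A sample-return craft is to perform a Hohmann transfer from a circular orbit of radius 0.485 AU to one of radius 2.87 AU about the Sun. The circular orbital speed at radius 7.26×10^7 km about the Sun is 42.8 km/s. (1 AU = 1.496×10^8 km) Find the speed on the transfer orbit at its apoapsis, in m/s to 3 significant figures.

v = 9460 m/s

From the circular-orbit relation v² = μ/r at r = 7.26×10^7 km: μ = v²r = (42.8)² × 7.26×10^7 = 1.32992×10^11 km³/s².
In km: r₁ = 0.485 × 1.496×10^8 = 7.2556×10^7 km; r₂ = 2.87 × 1.496×10^8 = 4.29352×10^8 km.
The Hohmann ellipse has a_t = (r₁ + r₂)/2 = 2.50954×10^8 km.
The apoapsis of the transfer ellipse is at r = 4.29352×10^8 km.
From the vis-viva equation, v = √[μ(2/r − 1/a_t)] = 9.463 km/s.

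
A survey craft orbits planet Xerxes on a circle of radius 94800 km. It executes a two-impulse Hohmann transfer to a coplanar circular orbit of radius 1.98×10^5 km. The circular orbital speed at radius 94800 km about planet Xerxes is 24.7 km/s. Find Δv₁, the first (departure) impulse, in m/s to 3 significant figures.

Δv₁ = 4020 m/s

From the circular-orbit relation v² = μ/r at r = 94800 km: μ = v²r = (24.7)² × 94800 = 5.78365×10^7 km³/s².
The Hohmann ellipse has a_t = (r₁ + r₂)/2 = 1.464×10^5 km.
Circular speed at r = 94800 km: v_c = √(μ/r) = 24.700 km/s.
Vis-viva on the transfer ellipse at r = 94800 km gives v_t = √[μ(2/r − 1/a_t)] = 28.725 km/s.
Δv₁ = |v_t − v_c| = |28.725 − 24.700| = 4.025 km/s.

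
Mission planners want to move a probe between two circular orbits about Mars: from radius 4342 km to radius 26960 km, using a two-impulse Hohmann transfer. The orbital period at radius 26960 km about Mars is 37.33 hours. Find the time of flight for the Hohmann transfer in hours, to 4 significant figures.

t = 8.256 hours

From Kepler's third law T² = 4π²r³/μ at r = 26960 km, T = 37.33 hours = 37.33 × 3600 s = 1.34388×10^5 s: μ = 4π²r³/T² = 42835.0 km³/s².
The Hohmann ellipse has a_t = (r₁ + r₂)/2 = 15651 km.
Half the transfer-orbit period gives t = π√(a_t³/μ) = 29720 s.
Converting: 29720 s ÷ 3600 s/hour = 8.256 hours.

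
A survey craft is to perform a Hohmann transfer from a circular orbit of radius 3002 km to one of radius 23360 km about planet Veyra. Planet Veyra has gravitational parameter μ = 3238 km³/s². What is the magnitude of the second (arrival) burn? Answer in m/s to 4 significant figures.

Δv₂ = 194.6 m/s

Transfer-ellipse semi-major axis a_t = (r₁ + r₂)/2 = (3002 + 23360)/2 = 13181 km.
On the circular orbit at r = 23360 km, v_c = √(μ/r) = 0.3723 km/s.
Transfer-orbit speed at the same r (vis-viva, a = a_t): v_t = √[μ(2/r − 1/a_t)] = 0.1777 km/s.
Δv₂ = |v_t − v_c| = |0.1777 − 0.3723| = 0.1946 km/s.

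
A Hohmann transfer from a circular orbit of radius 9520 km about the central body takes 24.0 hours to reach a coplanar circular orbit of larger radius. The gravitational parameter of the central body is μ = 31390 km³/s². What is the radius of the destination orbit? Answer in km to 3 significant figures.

Transfer time t = 24.0 hours = 86400 s, and t = π√(a_t³/μ).
So a_t = (μ t²/π²)^(1/3) = (31390 × (86400)² / π²)^(1/3) = 28741 km.
Since a_t = (r₁ + r₂)/2, r₂ = 2a_t − r₁ = 2×28741 − 9520 = 47962 km.

r₂ = 48000 km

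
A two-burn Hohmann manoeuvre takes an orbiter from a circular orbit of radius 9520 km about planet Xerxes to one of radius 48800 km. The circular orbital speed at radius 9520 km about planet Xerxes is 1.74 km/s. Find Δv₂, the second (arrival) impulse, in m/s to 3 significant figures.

From the circular-orbit relation v² = μ/r at r = 9520 km: μ = v²r = (1.74)² × 9520 = 28822.8 km³/s².
The Hohmann ellipse has a_t = (r₁ + r₂)/2 = 29160 km.
Circular speed at r = 48800 km: v_c = √(μ/r) = 0.7685 km/s.
Transfer-orbit speed at the same r (vis-viva, a = a_t): v_t = √[μ(2/r − 1/a_t)] = 0.4391 km/s.
Δv₂ = |v_t − v_c| = |0.4391 − 0.7685| = 0.3294 km/s.

Δv₂ = 329 m/s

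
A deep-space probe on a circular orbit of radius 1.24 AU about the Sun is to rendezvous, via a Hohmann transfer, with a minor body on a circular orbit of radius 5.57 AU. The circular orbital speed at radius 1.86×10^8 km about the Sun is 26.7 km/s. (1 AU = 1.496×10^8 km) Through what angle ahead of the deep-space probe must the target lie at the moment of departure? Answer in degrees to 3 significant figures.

φ = 94.0°

From the circular-orbit relation v² = μ/r at r = 1.86×10^8 km: μ = v²r = (26.7)² × 1.86×10^8 = 1.32598×10^11 km³/s².
In km: r₁ = 1.24 × 1.496×10^8 = 1.85504×10^8 km; r₂ = 5.57 × 1.496×10^8 = 8.33272×10^8 km.
Transfer-ellipse semi-major axis a_t = (r₁ + r₂)/2 = (1.85504×10^8 + 8.33272×10^8)/2 = 5.09388×10^8 km.
The half-period of the transfer ellipse is t = π√(a_t³/μ) = 9.91871×10^7 s.
The target's mean motion on its circular orbit is ω₂ = √(μ/r₂³) = 1.51387×10^-8 rad/s.
Angle swept by the target during transfer: ω₂·t = 1.50156 rad = 86.03°.
The deep-space probe traverses 180° on the transfer ellipse, so the target must lead by 180° − 86.03° = 94.0°.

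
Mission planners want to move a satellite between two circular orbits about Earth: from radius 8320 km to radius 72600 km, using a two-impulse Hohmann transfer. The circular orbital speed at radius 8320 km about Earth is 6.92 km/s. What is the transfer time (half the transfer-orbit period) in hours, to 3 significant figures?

From the circular-orbit relation v² = μ/r at r = 8320 km: μ = v²r = (6.92)² × 8320 = 3.98415×10^5 km³/s².
Semi-major axis of the transfer orbit: a_t = (8320 + 72600)/2 = 40460 km.
Half the transfer-orbit period gives t = π√(a_t³/μ) = 40510 s.
Converting: 40510 s ÷ 3600 s/hour = 11.3 hours.

t = 11.3 hours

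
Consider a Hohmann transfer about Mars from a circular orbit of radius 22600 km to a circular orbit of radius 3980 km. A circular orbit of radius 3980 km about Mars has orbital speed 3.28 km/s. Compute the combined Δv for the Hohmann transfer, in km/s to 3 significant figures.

Δv = 1.62 km/s

From the circular-orbit relation v² = μ/r at r = 3980 km: μ = v²r = (3.28)² × 3980 = 42818.4 km³/s².
Semi-major axis of the transfer orbit: a_t = (22600 + 3980)/2 = 13290 km.
Circular speed at r₁: v₁ = √(μ/r₁) = √(42818.4/22600) = 1.37645 km/s.
Transfer-orbit speed at r₁ (vis-viva): v_a = √[μ(2/r₁ − 1/a_t)] = 0.753252 km/s.
First burn Δv₁ = |v_a − v₁| = 0.62320 km/s.
Circular speed at r₂: v₂ = √(μ/r₂) = 3.28000 km/s.
Transfer-orbit speed at r₂: v_p = √[μ(2/r₂ − 1/a_t)] = 4.27726 km/s.
Second burn Δv₂ = |v₂ − v_p| = 0.99726 km/s.
Total Δv = Δv₁ + Δv₂ = 1.620 km/s.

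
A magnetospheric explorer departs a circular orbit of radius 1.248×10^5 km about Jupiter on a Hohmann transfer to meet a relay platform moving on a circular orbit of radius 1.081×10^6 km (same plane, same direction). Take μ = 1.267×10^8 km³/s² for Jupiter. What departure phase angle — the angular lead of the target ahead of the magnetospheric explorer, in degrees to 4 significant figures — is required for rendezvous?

φ = 105.0°

Semi-major axis of the transfer orbit: a_t = (1.248×10^5 + 1.081×10^6)/2 = 6.029×10^5 km.
Transfer time t = π√(a_t³/μ) = 1.30656×10^5 s.
Target angular speed ω₂ = √(μ/r₂³) = 1.00150×10^-5 rad/s.
Angle swept by the target during transfer: ω₂·t = 1.3085 rad = 74.97°.
The magnetospheric explorer traverses 180° on the transfer ellipse, so the target must lead by 180° − 74.97° = 105.0°.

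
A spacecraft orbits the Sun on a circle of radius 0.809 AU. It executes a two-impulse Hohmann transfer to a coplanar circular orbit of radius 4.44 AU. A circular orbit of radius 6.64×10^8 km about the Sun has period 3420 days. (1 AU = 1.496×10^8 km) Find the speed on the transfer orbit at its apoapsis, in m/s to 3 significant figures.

v = 7840 m/s

From Kepler's third law T² = 4π²r³/μ at r = 6.64×10^8 km, T = 3420 days = 3420 × 86400 s = 2.95488×10^8 s: μ = 4π²r³/T² = 1.32368×10^11 km³/s².
In km: r₁ = 0.809 × 1.496×10^8 = 1.210264×10^8 km; r₂ = 4.44 × 1.496×10^8 = 6.64224×10^8 km.
Transfer-ellipse semi-major axis a_t = (r₁ + r₂)/2 = (1.210264×10^8 + 6.64224×10^8)/2 = 3.926252×10^8 km.
At apoapsis, r = 6.64224×10^8 km.
From the vis-viva equation, v = √[μ(2/r − 1/a_t)] = 7.838 km/s.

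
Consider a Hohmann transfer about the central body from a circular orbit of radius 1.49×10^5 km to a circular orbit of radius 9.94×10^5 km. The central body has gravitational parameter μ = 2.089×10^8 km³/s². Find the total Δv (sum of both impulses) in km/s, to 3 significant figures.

The Hohmann ellipse has a_t = (r₁ + r₂)/2 = 5.715×10^5 km.
At r₁ the circular-orbit speed is v₁ = √(μ/r₁) = 37.443 km/s.
Transfer-orbit speed at r₁ (vis-viva equation): v_p = √[μ(2/r₁ − 1/a_t)] = 49.381 km/s.
First burn Δv₁ = |v_p − v₁| = 11.938 km/s.
Circular speed at r₂: v₂ = √(μ/r₂) = 14.4969 km/s.
Transfer-orbit speed at r₂: v_a = √[μ(2/r₂ − 1/a_t)] = 7.40220 km/s.
Second burn Δv₂ = |v₂ − v_a| = 7.0947 km/s.
Total Δv = Δv₁ + Δv₂ = 19.03 km/s.

Δv = 19.0 km/s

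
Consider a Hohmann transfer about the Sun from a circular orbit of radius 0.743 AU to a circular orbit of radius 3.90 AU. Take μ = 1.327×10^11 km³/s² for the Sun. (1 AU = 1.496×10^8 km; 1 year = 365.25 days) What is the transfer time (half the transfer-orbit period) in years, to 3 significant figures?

In km: r₁ = 0.743 × 1.496×10^8 = 1.111528×10^8 km; r₂ = 3.90 × 1.496×10^8 = 5.8344×10^8 km.
Transfer-ellipse semi-major axis a_t = (r₁ + r₂)/2 = (1.111528×10^8 + 5.8344×10^8)/2 = 3.472964×10^8 km.
Transfer time t = π√(a_t³/μ) = π√((3.472964×10^8)³ / 1.327×10^11) = 5.582×10^7 s.
Converting: 5.582×10^7 s ÷ 3.15576×10^7 s/year (365.25 × 86400) = 1.77 years.

t = 1.77 years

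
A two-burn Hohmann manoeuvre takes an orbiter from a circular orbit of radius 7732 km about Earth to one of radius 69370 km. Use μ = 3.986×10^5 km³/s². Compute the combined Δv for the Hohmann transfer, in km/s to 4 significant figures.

Semi-major axis of the transfer orbit: a_t = (7732 + 69370)/2 = 38551 km.
Circular speed at r₁: v₁ = √(μ/r₁) = √(3.986×10^5/7732) = 7.180 km/s.
On the transfer ellipse at r₁, vis-viva gives v_p = √[μ(2/r₁ − 1/a_t)] = 9.631 km/s.
First burn Δv₁ = |v_p − v₁| = 2.451 km/s.
At r₂, v₂ = √(μ/r₂) = 2.3971 km/s.
Transfer-orbit speed at r₂: v_a = √[μ(2/r₂ − 1/a_t)] = 1.0735 km/s.
Second burn Δv₂ = |v₂ − v_a| = 1.324 km/s.
Δv = Δv₁ + Δv₂ = 2.451 + 1.324 = 3.775 km/s.

Δv = 3.775 km/s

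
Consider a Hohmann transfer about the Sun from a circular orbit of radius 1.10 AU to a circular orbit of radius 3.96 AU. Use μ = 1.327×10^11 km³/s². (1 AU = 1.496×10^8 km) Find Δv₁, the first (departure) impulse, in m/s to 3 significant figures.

Δv₁ = 7130 m/s

In km: r₁ = 1.10 × 1.496×10^8 = 1.6456×10^8 km; r₂ = 3.96 × 1.496×10^8 = 5.92416×10^8 km.
Transfer-ellipse semi-major axis a_t = (r₁ + r₂)/2 = (1.6456×10^8 + 5.92416×10^8)/2 = 3.78488×10^8 km.
Circular speed at r = 1.6456×10^8 km: v_c = √(μ/r) = 28.40 km/s.
Transfer-orbit speed at the same r (vis-viva, a = a_t): v_t = √[μ(2/r − 1/a_t)] = 35.53 km/s.
Δv₁ = |v_t − v_c| = |35.53 − 28.40| = 7.130 km/s.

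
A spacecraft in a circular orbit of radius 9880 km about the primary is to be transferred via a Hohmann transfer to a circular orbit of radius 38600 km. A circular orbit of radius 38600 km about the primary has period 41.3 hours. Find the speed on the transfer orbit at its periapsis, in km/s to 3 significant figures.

v = 4.07 km/s

From Kepler's third law T² = 4π²r³/μ at r = 38600 km, T = 41.3 hours = 41.3 × 3600 s = 1.4868×10^5 s: μ = 4π²r³/T² = 1.02711×10^5 km³/s².
The Hohmann ellipse has a_t = (r₁ + r₂)/2 = 24240 km.
At periapsis, r = 9880 km.
From the vis-viva equation, v = √[μ(2/r − 1/a_t)] = 4.069 km/s.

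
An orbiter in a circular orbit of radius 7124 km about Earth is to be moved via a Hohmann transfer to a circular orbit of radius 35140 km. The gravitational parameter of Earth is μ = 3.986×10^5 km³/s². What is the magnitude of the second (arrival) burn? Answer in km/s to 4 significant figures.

Transfer-ellipse semi-major axis a_t = (r₁ + r₂)/2 = (7124 + 35140)/2 = 21132 km.
Circular speed at r = 35140 km: v_c = √(μ/r) = 3.368 km/s.
Vis-viva on the transfer ellipse at r = 35140 km gives v_t = √[μ(2/r − 1/a_t)] = 1.956 km/s.
Δv₂ = |v_t − v_c| = |1.956 − 3.368| = 1.412 km/s.

Δv₂ = 1.412 km/s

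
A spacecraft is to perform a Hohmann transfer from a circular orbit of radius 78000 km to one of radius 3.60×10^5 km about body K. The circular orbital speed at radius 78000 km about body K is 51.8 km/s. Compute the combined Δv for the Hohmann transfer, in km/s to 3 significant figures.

Δv = 24.3 km/s

From the circular-orbit relation v² = μ/r at r = 78000 km: μ = v²r = (51.8)² × 78000 = 2.09293×10^8 km³/s².
The Hohmann ellipse has a_t = (r₁ + r₂)/2 = 2.190×10^5 km.
Circular speed at r₁: v₁ = √(μ/r₁) = √(2.09293×10^8/78000) = 51.800 km/s.
Transfer-orbit speed at r₁ (vis-viva): v_p = √[μ(2/r₁ − 1/a_t)] = 66.414 km/s.
First burn Δv₁ = |v_p − v₁| = 14.614 km/s.
Circular speed at r₂: v₂ = √(μ/r₂) = 24.1116 km/s.
Transfer-orbit speed at r₂: v_a = √[μ(2/r₂ − 1/a_t)] = 14.3897 km/s.
Second burn Δv₂ = |v₂ − v_a| = 9.7219 km/s.
Δv = Δv₁ + Δv₂ = 14.614 + 9.7219 = 24.34 km/s.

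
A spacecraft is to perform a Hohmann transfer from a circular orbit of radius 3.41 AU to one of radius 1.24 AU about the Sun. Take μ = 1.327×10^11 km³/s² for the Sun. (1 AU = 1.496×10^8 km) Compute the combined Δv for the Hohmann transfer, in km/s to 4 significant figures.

In km: r₁ = 3.41 × 1.496×10^8 = 5.10136×10^8 km; r₂ = 1.24 × 1.496×10^8 = 1.85504×10^8 km.
Semi-major axis of the transfer orbit: a_t = (5.10136×10^8 + 1.85504×10^8)/2 = 3.4782×10^8 km.
Circular speed at r₁: v₁ = √(μ/r₁) = √(1.327×10^11/5.10136×10^8) = 16.13 km/s.
On the transfer ellipse at r₁, v² = μ(2/r − 1/a) gives v_a = √[μ(2/r₁ − 1/a_t)] = 11.78 km/s.
First burn Δv₁ = |v_a − v₁| = 4.350 km/s.
At r₂, v₂ = √(μ/r₂) = 26.746 km/s.
Transfer-orbit speed at r₂: v_p = √[μ(2/r₂ − 1/a_t)] = 32.391 km/s.
Second burn Δv₂ = |v₂ − v_p| = 5.645 km/s.
Total Δv = Δv₁ + Δv₂ = 9.995 km/s.

Δv = 9.995 km/s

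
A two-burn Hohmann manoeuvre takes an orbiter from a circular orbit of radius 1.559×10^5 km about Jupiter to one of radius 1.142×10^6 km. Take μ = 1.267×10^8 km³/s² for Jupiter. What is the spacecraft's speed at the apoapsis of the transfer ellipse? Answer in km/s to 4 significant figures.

The Hohmann ellipse has a_t = (r₁ + r₂)/2 = 6.4895×10^5 km.
The apoapsis of the transfer ellipse is at r = 1.142×10^6 km.
Applying v² = μ(2/r − 1/a_t): v = 5.163 km/s.

v = 5.163 km/s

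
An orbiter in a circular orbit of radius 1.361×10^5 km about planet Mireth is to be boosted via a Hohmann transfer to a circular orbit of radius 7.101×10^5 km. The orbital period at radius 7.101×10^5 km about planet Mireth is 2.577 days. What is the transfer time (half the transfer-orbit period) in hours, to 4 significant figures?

t = 14.22 hours

From Kepler's third law T² = 4π²r³/μ at r = 7.101×10^5 km, T = 2.577 days = 2.577 × 86400 s = 2.226528×10^5 s: μ = 4π²r³/T² = 2.85142×10^8 km³/s².
The Hohmann ellipse has a_t = (r₁ + r₂)/2 = 4.231×10^5 km.
By Kepler's third law the transfer-orbit period is T = 2π√(a_t³/μ), so t = T/2 = 51200 s.
Converting: 51200 s ÷ 3600 s/hour = 14.22 hours.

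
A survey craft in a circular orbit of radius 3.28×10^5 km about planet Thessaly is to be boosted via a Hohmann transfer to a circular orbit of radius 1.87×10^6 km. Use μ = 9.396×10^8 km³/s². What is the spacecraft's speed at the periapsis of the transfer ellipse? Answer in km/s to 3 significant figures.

v = 69.8 km/s

Transfer-ellipse semi-major axis a_t = (r₁ + r₂)/2 = (3.280×10^5 + 1.870×10^6)/2 = 1.099×10^6 km.
At periapsis, r = 3.280×10^5 km.
Applying v² = μ(2/r − 1/a_t): v = 69.82 km/s.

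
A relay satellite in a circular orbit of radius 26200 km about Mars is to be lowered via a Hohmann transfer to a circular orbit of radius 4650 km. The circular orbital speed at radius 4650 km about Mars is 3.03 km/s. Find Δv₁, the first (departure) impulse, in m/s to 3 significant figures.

Δv₁ = 576 m/s

From the circular-orbit relation v² = μ/r at r = 4650 km: μ = v²r = (3.03)² × 4650 = 42691.2 km³/s².
Transfer-ellipse semi-major axis a_t = (r₁ + r₂)/2 = (26200 + 4650)/2 = 15425 km.
Circular speed at r = 26200 km: v_c = √(μ/r) = 1.2765 km/s.
Vis-viva on the transfer ellipse at r = 26200 km gives v_t = √[μ(2/r − 1/a_t)] = 0.70086 km/s.
Δv₁ = |v_t − v_c| = |0.70086 − 1.2765| = 0.5756 km/s.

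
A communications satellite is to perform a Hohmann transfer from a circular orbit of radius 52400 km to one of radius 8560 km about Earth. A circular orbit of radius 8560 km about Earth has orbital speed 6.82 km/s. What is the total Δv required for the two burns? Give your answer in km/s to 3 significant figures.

Δv = 3.42 km/s

From the circular-orbit relation v² = μ/r at r = 8560 km: μ = v²r = (6.82)² × 8560 = 3.98146×10^5 km³/s².
The Hohmann ellipse has a_t = (r₁ + r₂)/2 = 30480 km.
Circular speed at r₁: v₁ = √(μ/r₁) = √(3.98146×10^5/52400) = 2.7565 km/s.
On the transfer ellipse at r₁, v² = μ(2/r − 1/a) gives v_a = √[μ(2/r₁ − 1/a_t)] = 1.4608 km/s.
First burn Δv₁ = |v_a − v₁| = 1.296 km/s.
At r₂, v₂ = √(μ/r₂) = 6.820 km/s.
Transfer-orbit speed at r₂: v_p = √[μ(2/r₂ − 1/a_t)] = 8.942 km/s.
Second burn Δv₂ = |v₂ − v_p| = 2.122 km/s.
Δv = Δv₁ + Δv₂ = 1.296 + 2.122 = 3.418 km/s.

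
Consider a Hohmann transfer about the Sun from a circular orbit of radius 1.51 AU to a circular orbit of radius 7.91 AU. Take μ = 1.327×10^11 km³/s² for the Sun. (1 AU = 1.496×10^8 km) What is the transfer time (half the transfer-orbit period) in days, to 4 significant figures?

t = 1867 days

In km: r₁ = 1.51 × 1.496×10^8 = 2.25896×10^8 km; r₂ = 7.91 × 1.496×10^8 = 1.183336×10^9 km.
Transfer-ellipse semi-major axis a_t = (r₁ + r₂)/2 = (2.25896×10^8 + 1.183336×10^9)/2 = 7.04616×10^8 km.
By Kepler's third law the transfer-orbit period is T = 2π√(a_t³/μ), so t = T/2 = 1.613×10^8 s.
Converting: 1.613×10^8 s ÷ 86400 s/day = 1867 days.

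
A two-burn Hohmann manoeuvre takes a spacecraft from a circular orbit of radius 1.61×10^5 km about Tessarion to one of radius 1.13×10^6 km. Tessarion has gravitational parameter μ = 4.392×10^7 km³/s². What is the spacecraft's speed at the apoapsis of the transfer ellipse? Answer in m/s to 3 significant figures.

Transfer-ellipse semi-major axis a_t = (r₁ + r₂)/2 = (1.610×10^5 + 1.130×10^6)/2 = 6.455×10^5 km.
The apoapsis of the transfer ellipse is at r = 1.130×10^6 km.
Vis-viva: v = √[μ(2/r − 1/a_t)] = √[4.392×10^7 × (2/1.130×10^6 − 1/6.455×10^5)] = 3.114 km/s.

v = 3110 m/s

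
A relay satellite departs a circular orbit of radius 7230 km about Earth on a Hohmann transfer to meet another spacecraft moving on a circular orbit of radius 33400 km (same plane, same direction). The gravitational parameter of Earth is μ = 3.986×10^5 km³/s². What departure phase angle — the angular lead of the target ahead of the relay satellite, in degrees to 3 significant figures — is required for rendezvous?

The Hohmann ellipse has a_t = (r₁ + r₂)/2 = 20315 km.
The half-period of the transfer ellipse is t = π√(a_t³/μ) = 14408 s.
Target angular speed ω₂ = √(μ/r₂³) = 1.0343×10^-4 rad/s.
Angle swept by the target during transfer: ω₂·t = 1.4902 rad = 85.38°.
Arrival is 180° from departure on the ellipse, so φ = 180° − 85.38° = 94.6°.

φ = 94.6°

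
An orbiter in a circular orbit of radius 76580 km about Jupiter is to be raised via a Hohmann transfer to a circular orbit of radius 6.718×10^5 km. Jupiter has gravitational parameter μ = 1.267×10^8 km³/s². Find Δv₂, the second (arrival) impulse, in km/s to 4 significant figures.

Semi-major axis of the transfer orbit: a_t = (76580 + 6.718×10^5)/2 = 3.7419×10^5 km.
Circular speed at r = 6.718×10^5 km: v_c = √(μ/r) = 13.733 km/s.
Transfer-orbit speed at the same r (vis-viva, a = a_t): v_t = √[μ(2/r − 1/a_t)] = 6.2127 km/s.
Δv₂ = |v_t − v_c| = |6.2127 − 13.733| = 7.520 km/s.

Δv₂ = 7.520 km/s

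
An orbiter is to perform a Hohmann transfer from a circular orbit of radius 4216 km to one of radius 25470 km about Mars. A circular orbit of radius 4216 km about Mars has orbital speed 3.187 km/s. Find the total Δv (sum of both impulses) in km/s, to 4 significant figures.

From the circular-orbit relation v² = μ/r at r = 4216 km: μ = v²r = (3.187)² × 4216 = 42821.8 km³/s².
The Hohmann ellipse has a_t = (r₁ + r₂)/2 = 14843 km.
At r₁ the circular-orbit speed is v₁ = √(μ/r₁) = 3.1870 km/s.
Transfer-orbit speed at r₁ (v² = μ(2/r − 1/a)): v_p = √[μ(2/r₁ − 1/a_t)] = 4.1748 km/s.
First burn Δv₁ = |v_p − v₁| = 0.9878 km/s.
At r₂, v₂ = √(μ/r₂) = 1.29664 km/s.
Transfer-orbit speed at r₂: v_a = √[μ(2/r₂ − 1/a_t)] = 0.691047 km/s.
Second burn Δv₂ = |v₂ − v_a| = 0.6056 km/s.
Total Δv = Δv₁ + Δv₂ = 1.593 km/s.

Δv = 1.593 km/s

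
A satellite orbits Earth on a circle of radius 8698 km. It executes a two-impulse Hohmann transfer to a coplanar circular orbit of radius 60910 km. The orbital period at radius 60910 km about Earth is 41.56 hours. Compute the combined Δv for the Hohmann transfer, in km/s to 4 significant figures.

From Kepler's third law T² = 4π²r³/μ at r = 60910 km, T = 41.56 hours = 41.56 × 3600 s = 1.49616×10^5 s: μ = 4π²r³/T² = 3.98538×10^5 km³/s².
Semi-major axis of the transfer orbit: a_t = (8698 + 60910)/2 = 34804 km.
Circular speed at r₁: v₁ = √(μ/r₁) = √(3.98538×10^5/8698) = 6.769 km/s.
On the transfer ellipse at r₁, v² = μ(2/r − 1/a) gives v_p = √[μ(2/r₁ − 1/a_t)] = 8.955 km/s.
First burn Δv₁ = |v_p − v₁| = 2.186 km/s.
At r₂, v₂ = √(μ/r₂) = 2.558 km/s.
Transfer-orbit speed at r₂: v_a = √[μ(2/r₂ − 1/a_t)] = 1.279 km/s.
Second burn Δv₂ = |v₂ − v_a| = 1.279 km/s.
Total Δv = Δv₁ + Δv₂ = 3.465 km/s.

Δv = 3.465 km/s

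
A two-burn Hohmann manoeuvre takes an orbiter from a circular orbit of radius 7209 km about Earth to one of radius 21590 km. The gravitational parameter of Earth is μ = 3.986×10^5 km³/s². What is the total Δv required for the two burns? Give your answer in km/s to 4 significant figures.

Δv = 2.926 km/s

The Hohmann ellipse has a_t = (r₁ + r₂)/2 = 14399.5 km.
Circular speed at r₁: v₁ = √(μ/r₁) = √(3.986×10^5/7209) = 7.436 km/s.
Transfer-orbit speed at r₁ (v² = μ(2/r − 1/a)): v_p = √[μ(2/r₁ − 1/a_t)] = 9.105 km/s.
First burn Δv₁ = |v_p − v₁| = 1.669 km/s.
Circular speed at r₂: v₂ = √(μ/r₂) = 4.297 km/s.
Transfer-orbit speed at r₂: v_a = √[μ(2/r₂ − 1/a_t)] = 3.040 km/s.
Second burn Δv₂ = |v₂ − v_a| = 1.257 km/s.
Δv = Δv₁ + Δv₂ = 1.669 + 1.257 = 2.926 km/s.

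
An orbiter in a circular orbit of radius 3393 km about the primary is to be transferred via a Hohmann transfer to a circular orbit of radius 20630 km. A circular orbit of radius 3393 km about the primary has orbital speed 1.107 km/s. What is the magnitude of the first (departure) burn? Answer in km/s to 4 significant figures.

Δv₁ = 0.3438 km/s

From the circular-orbit relation v² = μ/r at r = 3393 km: μ = v²r = (1.107)² × 3393 = 4157.95 km³/s².
Semi-major axis of the transfer orbit: a_t = (3393 + 20630)/2 = 12011.5 km.
On the circular orbit at r = 3393 km, v_c = √(μ/r) = 1.1070 km/s.
Vis-viva on the transfer ellipse at r = 3393 km gives v_t = √[μ(2/r − 1/a_t)] = 1.4508 km/s.
Δv₁ = |v_t − v_c| = |1.4508 − 1.1070| = 0.3438 km/s.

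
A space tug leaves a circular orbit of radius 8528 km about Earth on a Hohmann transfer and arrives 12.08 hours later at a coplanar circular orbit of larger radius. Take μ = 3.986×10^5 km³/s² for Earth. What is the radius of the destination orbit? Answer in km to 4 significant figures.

r₂ = 76330 km

Transfer time t = 12.08 hours = 43488 s, and t = π√(a_t³/μ).
So a_t = (μ t²/π²)^(1/3) = (3.986×10^5 × (43488)² / π²)^(1/3) = 42429 km.
Since a_t = (r₁ + r₂)/2, r₂ = 2a_t − r₁ = 2×42429 − 8528 = 76330 km.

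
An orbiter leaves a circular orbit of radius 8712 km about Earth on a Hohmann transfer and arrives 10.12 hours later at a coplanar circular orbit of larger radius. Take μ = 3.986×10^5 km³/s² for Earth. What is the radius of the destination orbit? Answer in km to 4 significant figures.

Transfer time t = 10.12 hours = 36432 s, and t = π√(a_t³/μ).
So a_t = (μ t²/π²)^(1/3) = (3.986×10^5 × (36432)² / π²)^(1/3) = 37705 km.
Since a_t = (r₁ + r₂)/2, r₂ = 2a_t − r₁ = 2×37705 − 8712 = 66698 km.

r₂ = 66700 km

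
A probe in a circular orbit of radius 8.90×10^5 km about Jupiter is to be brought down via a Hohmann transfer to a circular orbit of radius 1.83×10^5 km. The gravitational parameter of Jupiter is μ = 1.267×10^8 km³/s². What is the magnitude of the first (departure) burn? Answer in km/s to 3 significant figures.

Semi-major axis of the transfer orbit: a_t = (8.900×10^5 + 1.830×10^5)/2 = 5.365×10^5 km.
Circular speed at r = 8.900×10^5 km: v_c = √(μ/r) = 11.931 km/s.
Transfer-orbit speed at the same r (vis-viva, a = a_t): v_t = √[μ(2/r − 1/a_t)] = 6.9684 km/s.
Δv₁ = |v_t − v_c| = |6.9684 − 11.931| = 4.963 km/s.

Δv₁ = 4.96 km/s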